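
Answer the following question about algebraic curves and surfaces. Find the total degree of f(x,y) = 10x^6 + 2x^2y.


Examine each term for its total degree (sum of exponents).
  Term '10x^6' has total degree 6+0 = 6.
  Term '2x^2y' has total degree 2+1 = 3.
The maximum total degree among all terms is 6.

6


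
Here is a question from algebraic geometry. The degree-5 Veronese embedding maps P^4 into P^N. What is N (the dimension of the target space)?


The Veronese embedding v_d: P^n -> P^N maps each point to all
degree-d monomials in n+1 homogeneous coordinates.
N = C(n+d, d) - 1
N = C(4+5, 5) - 1
N = C(9, 5) - 1
C(9, 5) = 126
N = 126 - 1 = 125

125


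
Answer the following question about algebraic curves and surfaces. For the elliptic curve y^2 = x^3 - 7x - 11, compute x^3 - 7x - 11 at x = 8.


Compute x^3 - 7x - 11 at x = 8:
x^3 = 8^3 = 512
(-7)*x = (-7)*8 = -56
Sum: 512 - 56 - 11 = 445

445


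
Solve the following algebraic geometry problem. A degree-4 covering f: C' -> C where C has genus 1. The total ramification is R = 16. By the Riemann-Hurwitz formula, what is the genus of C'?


Riemann-Hurwitz formula: 2g' - 2 = d(2g - 2) + R
Given: d = 4, g = 1, R = 16
2g' - 2 = 4*(2*1 - 2) + 16
2g' - 2 = 4*0 + 16
2g' - 2 = 0 + 16 = 16
2g' = 18
g' = 9

9


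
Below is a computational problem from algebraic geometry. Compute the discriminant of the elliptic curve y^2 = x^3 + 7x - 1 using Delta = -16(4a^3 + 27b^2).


Compute each component:
4a^3 = 4*7^3 = 4*343 = 1372
27b^2 = 27*(-1)^2 = 27*1 = 27
4a^3 + 27b^2 = 1372 + 27 = 1399
Delta = -16*1399 = -22384

-22384


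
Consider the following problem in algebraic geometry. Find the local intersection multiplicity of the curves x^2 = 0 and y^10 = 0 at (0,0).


The intersection multiplicity of V(x^a) and V(y^b) at the origin is:
I(O; V(x^2), V(y^10)) = dim_k(k[x,y]/(x^2, y^10))
A basis for k[x,y]/(x^2, y^10) is the set of monomials x^i * y^j
where 0 <= i < 2 and 0 <= j < 10.
The number of such monomials is 2 * 10 = 20

20


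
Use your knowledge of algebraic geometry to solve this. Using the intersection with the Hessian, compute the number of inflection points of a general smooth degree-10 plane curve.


For a general smooth plane curve C of degree d, the inflection points are
the intersection of C with its Hessian curve, which has degree 3(d-2).
By Bezout, the total intersection number is d * 3(d-2) = 10 * 24 = 240.
For a general curve every flex is ordinary, so each contributes
multiplicity 1 to C·Hess(C), and the number of distinct inflection
points is 3d(d-2).
Inflection points = 3*10*(10-2) = 3*10*8 = 240

240


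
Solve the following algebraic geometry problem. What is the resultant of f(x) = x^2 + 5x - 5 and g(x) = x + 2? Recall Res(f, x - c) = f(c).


For Res(f, x - c), we evaluate f at x = c.
f(-2) = (-2)^2 + 5*(-2) - 5
= 4 - 10 - 5
= -6 - 5 = -11
Res(f, g) = -11

-11


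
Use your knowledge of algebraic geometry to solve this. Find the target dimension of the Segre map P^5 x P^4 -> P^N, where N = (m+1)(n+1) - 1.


The Segre embedding maps P^m x P^n into P^N via
all products of coordinates from each factor.
N = (m+1)(n+1) - 1
N = (5+1)(4+1) - 1
N = 6*5 - 1
N = 30 - 1 = 29

29


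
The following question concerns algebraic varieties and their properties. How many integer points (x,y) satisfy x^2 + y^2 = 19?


Systematically check integer values of x where x^2 <= 19.
For each valid x, check if 19 - x^2 is a perfect square.
Total integer solutions found: 0

0


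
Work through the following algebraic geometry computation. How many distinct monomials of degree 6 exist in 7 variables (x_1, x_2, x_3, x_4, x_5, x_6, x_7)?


The number of degree-6 monomials in 7 variables is C(d+n-1, n-1).
= C(6+7-1, 7-1) = C(12, 6)
= 924

924


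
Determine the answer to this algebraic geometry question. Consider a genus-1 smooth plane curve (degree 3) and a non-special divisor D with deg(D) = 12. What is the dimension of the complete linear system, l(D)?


First, compute the genus of a smooth plane curve of degree 3:
g = (d-1)(d-2)/2 = (3-1)(3-2)/2 = 1
For a non-special divisor D (i.e., h^1(D) = 0), Riemann-Roch gives:
l(D) = deg(D) - g + 1
Since deg(D) = 12 >= 2g - 1 = 1, D is non-special.
l(D) = 12 - 1 + 1 = 12

12


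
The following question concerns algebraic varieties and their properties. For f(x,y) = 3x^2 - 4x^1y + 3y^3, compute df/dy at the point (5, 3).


df/dy = (-4)*x^1 + 3*3*y^2
At (5,3): (-4)*5^1 + 3*3*3^2
= -20 + 81
= 61

61


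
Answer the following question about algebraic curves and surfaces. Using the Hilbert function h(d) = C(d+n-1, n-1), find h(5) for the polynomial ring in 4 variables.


The Hilbert function for the polynomial ring in 4 variables is:
h(d) = C(d+n-1, n-1)
h(5) = C(5+4-1, 4-1) = C(8, 3)
= 8! / (3! * 5!)
= 56

56


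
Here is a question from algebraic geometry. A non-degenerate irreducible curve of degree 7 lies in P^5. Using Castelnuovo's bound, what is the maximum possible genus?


Castelnuovo's bound: write d - 1 = m(r-1) + epsilon with 0 <= epsilon < r-1.
d - 1 = 7 - 1 = 6
r - 1 = 5 - 1 = 4
6 = 1*4 + 2, so m = 1, epsilon = 2
pi(d, r) = m(m-1)(r-1)/2 + m*epsilon
= 1*0*4/2 + 1*2
= 0/2 + 2
= 0 + 2 = 2

2


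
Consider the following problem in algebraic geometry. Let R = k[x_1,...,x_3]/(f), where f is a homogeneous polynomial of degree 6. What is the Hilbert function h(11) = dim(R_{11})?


For R = k[x_1,...,x_n]/(f) with f homogeneous of degree e:
The Hilbert series is (1 - t^e)/(1 - t)^n.
So h(d) = C(d+n-1, n-1) - C(d-e+n-1, n-1) for d >= e.
With n=3, e=6, d=11:
C(11+3-1, 3-1) = C(13, 2) = 78
C(11-6+3-1, 3-1) = C(7, 2) = 21
h(11) = 78 - 21 = 57

57


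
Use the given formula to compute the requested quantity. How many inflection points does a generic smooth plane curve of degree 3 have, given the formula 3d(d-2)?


For a general smooth plane curve C of degree d, the inflection points are
the intersection of C with its Hessian curve, which has degree 3(d-2).
By Bezout, the total intersection number is d * 3(d-2) = 3 * 3 = 9.
For a general curve every flex is ordinary, so each contributes
multiplicity 1 to C·Hess(C), and the number of distinct inflection
points is 3d(d-2).
Inflection points = 3*3*(3-2) = 3*3*1 = 9

9


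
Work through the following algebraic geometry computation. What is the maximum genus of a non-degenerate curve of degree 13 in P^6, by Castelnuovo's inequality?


Castelnuovo's bound: write d - 1 = m(r-1) + epsilon with 0 <= epsilon < r-1.
d - 1 = 13 - 1 = 12
r - 1 = 6 - 1 = 5
12 = 2*5 + 2, so m = 2, epsilon = 2
pi(d, r) = m(m-1)(r-1)/2 + m*epsilon
= 2*1*5/2 + 2*2
= 10/2 + 4
= 5 + 4 = 9

9


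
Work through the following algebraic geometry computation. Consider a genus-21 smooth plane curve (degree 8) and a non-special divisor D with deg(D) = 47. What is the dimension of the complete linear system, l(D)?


First, compute the genus of a smooth plane curve of degree 8:
g = (d-1)(d-2)/2 = (8-1)(8-2)/2 = 21
For a non-special divisor D (i.e., h^1(D) = 0), Riemann-Roch gives:
l(D) = deg(D) - g + 1
Since deg(D) = 47 >= 2g - 1 = 41, D is non-special.
l(D) = 47 - 21 + 1 = 27

27


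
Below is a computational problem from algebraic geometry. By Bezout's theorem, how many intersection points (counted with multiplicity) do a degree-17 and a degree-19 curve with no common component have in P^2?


Bezout's theorem states the intersection count equals the product of degrees.
Intersection count = 17 * 19 = 323

323


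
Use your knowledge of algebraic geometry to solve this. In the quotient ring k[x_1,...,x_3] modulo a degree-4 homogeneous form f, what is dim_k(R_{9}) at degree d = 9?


For R = k[x_1,...,x_n]/(f) with f homogeneous of degree e:
The Hilbert series is (1 - t^e)/(1 - t)^n.
So h(d) = C(d+n-1, n-1) - C(d-e+n-1, n-1) for d >= e.
With n=3, e=4, d=9:
C(9+3-1, 3-1) = C(11, 2) = 55
C(9-4+3-1, 3-1) = C(7, 2) = 21
h(9) = 55 - 21 = 34

34


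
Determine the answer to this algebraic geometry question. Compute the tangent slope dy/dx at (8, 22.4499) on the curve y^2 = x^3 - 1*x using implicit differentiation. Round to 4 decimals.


Using implicit differentiation of y^2 = x^3 - 1*x:
2y * dy/dx = 3x^2 - 1
dy/dx = (3x^2 - 1)/(2y)
Numerator: 3*8^2 - 1 = 191
Denominator: 2*22.4499 = 44.8998
dy/dx = 191/44.8998 = 4.2539

4.2539


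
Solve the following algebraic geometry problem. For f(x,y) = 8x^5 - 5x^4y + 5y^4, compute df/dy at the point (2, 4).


df/dy = (-5)*x^4 + 4*5*y^3
At (2,4): (-5)*2^4 + 4*5*4^3
= -80 + 1280
= 1200

1200


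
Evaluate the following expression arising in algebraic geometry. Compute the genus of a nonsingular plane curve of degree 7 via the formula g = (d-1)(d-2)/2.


Using the genus formula for smooth plane curves:
g = (d-1)(d-2)/2
g = (7-1)(7-2)/2
g = 6*5/2
g = 30/2 = 15

15


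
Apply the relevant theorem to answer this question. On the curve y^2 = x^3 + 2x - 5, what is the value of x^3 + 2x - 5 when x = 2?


Compute x^3 + 2x - 5 at x = 2:
x^3 = 2^3 = 8
2*x = 2*2 = 4
Sum: 8 + 4 - 5 = 7

7


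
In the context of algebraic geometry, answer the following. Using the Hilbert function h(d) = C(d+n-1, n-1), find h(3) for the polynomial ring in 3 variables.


The Hilbert function for the polynomial ring in 3 variables is:
h(d) = C(d+n-1, n-1)
h(3) = C(3+3-1, 3-1) = C(5, 2)
= 5! / (2! * 3!)
= 10

10


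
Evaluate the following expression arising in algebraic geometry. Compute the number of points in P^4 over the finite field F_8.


P^4(F_8) has (q^(n+1) - 1)/(q - 1) points.
= 8^4 + 8^3 + 8^2 + 8^1 + 8^0
= 4096 + 512 + 64 + 8 + 1
= 4681

4681


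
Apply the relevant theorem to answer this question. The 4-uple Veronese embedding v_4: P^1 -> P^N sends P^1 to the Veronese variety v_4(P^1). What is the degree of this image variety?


The Veronese variety v_4(P^1) has degree d^r.
d^r = 4^1 = 4

4


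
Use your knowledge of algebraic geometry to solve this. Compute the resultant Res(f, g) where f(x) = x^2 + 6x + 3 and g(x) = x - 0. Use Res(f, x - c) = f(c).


For Res(f, x - c), we evaluate f at x = c.
f(0) = 0^2 + 6*0 + 3
= 0 + 0 + 3
= 0 + 3 = 3
Res(f, g) = 3

3


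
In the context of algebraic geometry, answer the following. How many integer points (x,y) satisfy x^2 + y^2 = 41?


Systematically check integer values of x where x^2 <= 41.
For each valid x, check if 41 - x^2 is a perfect square.
x=4: 41 - 16 = 25, sqrt = 5 (valid)
x=5: 41 - 25 = 16, sqrt = 4 (valid)
Total integer solutions found: 8

8


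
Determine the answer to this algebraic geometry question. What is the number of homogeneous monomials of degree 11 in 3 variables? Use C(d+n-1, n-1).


The number of degree-11 monomials in 3 variables is C(d+n-1, n-1).
= C(11+3-1, 3-1) = C(13, 2)
= 78

78


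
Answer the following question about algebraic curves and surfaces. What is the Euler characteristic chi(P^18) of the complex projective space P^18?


The complex projective space P^18 has one cell in each even real dimension 0, 2, ..., 36.
The cohomology groups are H^{2k}(P^18) = Z for k = 0,...,18, and 0 otherwise.
Euler characteristic = sum of Betti numbers = 1 per even-dimensional cohomology group.
chi(P^18) = 18 + 1 = 19

19


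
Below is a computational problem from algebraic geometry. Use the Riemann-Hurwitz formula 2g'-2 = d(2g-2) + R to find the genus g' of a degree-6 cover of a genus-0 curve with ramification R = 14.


Riemann-Hurwitz formula: 2g' - 2 = d(2g - 2) + R
Given: d = 6, g = 0, R = 14
2g' - 2 = 6*(2*0 - 2) + 14
2g' - 2 = 6*(-2) + 14
2g' - 2 = -12 + 14 = 2
2g' = 4
g' = 2

2


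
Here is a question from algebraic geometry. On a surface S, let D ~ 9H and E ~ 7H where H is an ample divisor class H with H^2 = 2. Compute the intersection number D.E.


Using bilinearity of the intersection pairing on a surface S:
(aH).(bH) = ab * (H.H)
We have H^2 = 2.
D.E = (9H).(7H) = 9*7*2
= 63*2
= 126

126


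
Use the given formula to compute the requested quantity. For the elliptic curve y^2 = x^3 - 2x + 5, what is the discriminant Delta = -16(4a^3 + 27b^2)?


Compute each component:
4a^3 = 4*(-2)^3 = 4*(-8) = -32
27b^2 = 27*5^2 = 27*25 = 675
4a^3 + 27b^2 = -32 + 675 = 643
Delta = -16*643 = -10288

-10288


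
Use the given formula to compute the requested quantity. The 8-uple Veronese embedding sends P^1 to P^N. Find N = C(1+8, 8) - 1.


The Veronese embedding v_d: P^n -> P^N maps each point to all
degree-d monomials in n+1 homogeneous coordinates.
N = C(n+d, d) - 1
N = C(1+8, 8) - 1
N = C(9, 8) - 1
C(9, 8) = 9
N = 9 - 1 = 8

8


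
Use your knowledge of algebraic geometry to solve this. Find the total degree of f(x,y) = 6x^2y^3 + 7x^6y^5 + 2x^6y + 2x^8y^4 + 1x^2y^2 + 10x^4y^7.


Examine each term for its total degree (sum of exponents).
  Term '6x^2y^3' has total degree 2+3 = 5.
  Term '7x^6y^5' has total degree 6+5 = 11.
  Term '2x^6y' has total degree 6+1 = 7.
  Term '2x^8y^4' has total degree 8+4 = 12.
  Term '1x^2y^2' has total degree 2+2 = 4.
  Term '10x^4y^7' has total degree 4+7 = 11.
The maximum total degree among all terms is 12.

12


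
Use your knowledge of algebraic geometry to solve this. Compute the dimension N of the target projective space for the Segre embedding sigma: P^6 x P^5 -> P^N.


The Segre embedding maps P^m x P^n into P^N via
all products of coordinates from each factor.
N = (m+1)(n+1) - 1
N = (6+1)(5+1) - 1
N = 7*6 - 1
N = 42 - 1 = 41

41


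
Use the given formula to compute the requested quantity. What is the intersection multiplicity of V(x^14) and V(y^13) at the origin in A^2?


The intersection multiplicity of V(x^a) and V(y^b) at the origin is:
I(O; V(x^14), V(y^13)) = dim_k(k[x,y]/(x^14, y^13))
A basis for k[x,y]/(x^14, y^13) is the set of monomials x^i * y^j
where 0 <= i < 14 and 0 <= j < 13.
The number of such monomials is 14 * 13 = 182

182


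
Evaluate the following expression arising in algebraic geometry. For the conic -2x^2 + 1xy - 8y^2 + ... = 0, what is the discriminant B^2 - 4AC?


The discriminant of a conic Ax^2 + Bxy + Cy^2 + ... = 0 is B^2 - 4AC.
B^2 = 1^2 = 1
4AC = 4*(-2)*(-8) = 64
Discriminant = 1 - 64 = -63

-63


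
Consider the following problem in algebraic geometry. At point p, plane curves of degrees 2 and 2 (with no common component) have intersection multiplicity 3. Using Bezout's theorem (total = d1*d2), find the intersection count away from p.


By Bezout's theorem, the total intersection number is d1 * d2.
Total = 2 * 2 = 4
Intersection multiplicity at p = 3
Remaining intersections = 4 - 3 = 1

1


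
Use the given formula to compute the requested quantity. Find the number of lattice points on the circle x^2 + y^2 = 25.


Systematically check integer values of x where x^2 <= 25.
For each valid x, check if 25 - x^2 is a perfect square.
x=0: 25 - 0 = 25, sqrt = 5 (valid)
x=3: 25 - 9 = 16, sqrt = 4 (valid)
x=4: 25 - 16 = 9, sqrt = 3 (valid)
x=5: 25 - 25 = 0, sqrt = 0 (valid)
Total integer solutions found: 12

12


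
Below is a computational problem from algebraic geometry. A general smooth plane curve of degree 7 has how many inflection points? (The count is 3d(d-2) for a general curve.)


For a general smooth plane curve C of degree d, the inflection points are
the intersection of C with its Hessian curve, which has degree 3(d-2).
By Bezout, the total intersection number is d * 3(d-2) = 7 * 15 = 105.
For a general curve every flex is ordinary, so each contributes
multiplicity 1 to C·Hess(C), and the number of distinct inflection
points is 3d(d-2).
Inflection points = 3*7*(7-2) = 3*7*5 = 105

105


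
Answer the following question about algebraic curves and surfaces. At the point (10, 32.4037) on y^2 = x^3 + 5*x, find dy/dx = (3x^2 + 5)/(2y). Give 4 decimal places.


Using implicit differentiation of y^2 = x^3 + 5*x:
2y * dy/dx = 3x^2 + 5
dy/dx = (3x^2 + 5)/(2y)
Numerator: 3*10^2 + 5 = 305
Denominator: 2*32.4037 = 64.8074
dy/dx = 305/64.8074 = 4.7063

4.7063


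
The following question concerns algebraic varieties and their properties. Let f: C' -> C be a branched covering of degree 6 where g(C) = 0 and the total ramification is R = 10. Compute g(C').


Riemann-Hurwitz formula: 2g' - 2 = d(2g - 2) + R
Given: d = 6, g = 0, R = 10
2g' - 2 = 6*(2*0 - 2) + 10
2g' - 2 = 6*(-2) + 10
2g' - 2 = -12 + 10 = -2
2g' = 0
g' = 0

0


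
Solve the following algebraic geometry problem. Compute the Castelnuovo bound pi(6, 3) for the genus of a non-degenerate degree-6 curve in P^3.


Castelnuovo's bound: write d - 1 = m(r-1) + epsilon with 0 <= epsilon < r-1.
d - 1 = 6 - 1 = 5
r - 1 = 3 - 1 = 2
5 = 2*2 + 1, so m = 2, epsilon = 1
pi(d, r) = m(m-1)(r-1)/2 + m*epsilon
= 2*1*2/2 + 2*1
= 4/2 + 2
= 2 + 2 = 4

4


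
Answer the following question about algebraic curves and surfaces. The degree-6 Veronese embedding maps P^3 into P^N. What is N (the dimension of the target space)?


The Veronese embedding v_d: P^n -> P^N maps each point to all
degree-d monomials in n+1 homogeneous coordinates.
N = C(n+d, d) - 1
N = C(3+6, 6) - 1
N = C(9, 6) - 1
C(9, 6) = 84
N = 84 - 1 = 83

83


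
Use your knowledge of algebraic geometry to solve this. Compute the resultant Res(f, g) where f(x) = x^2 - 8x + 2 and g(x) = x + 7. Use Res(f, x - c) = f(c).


For Res(f, x - c), we evaluate f at x = c.
f(-7) = (-7)^2 - 8*(-7) + 2
= 49 + 56 + 2
= 105 + 2 = 107
Res(f, g) = 107

107


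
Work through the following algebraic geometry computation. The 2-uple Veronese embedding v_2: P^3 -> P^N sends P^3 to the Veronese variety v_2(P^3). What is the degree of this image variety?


The Veronese variety v_2(P^3) has degree d^r.
d^r = 2^3 = 8

8


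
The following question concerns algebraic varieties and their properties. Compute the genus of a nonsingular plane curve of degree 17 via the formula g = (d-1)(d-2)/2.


Using the genus formula for smooth plane curves:
g = (d-1)(d-2)/2
g = (17-1)(17-2)/2
g = 16*15/2
g = 240/2 = 120

120


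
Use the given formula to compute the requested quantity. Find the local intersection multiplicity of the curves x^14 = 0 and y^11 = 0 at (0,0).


The intersection multiplicity of V(x^a) and V(y^b) at the origin is:
I(O; V(x^14), V(y^11)) = dim_k(k[x,y]/(x^14, y^11))
A basis for k[x,y]/(x^14, y^11) is the set of monomials x^i * y^j
where 0 <= i < 14 and 0 <= j < 11.
The number of such monomials is 14 * 11 = 154

154


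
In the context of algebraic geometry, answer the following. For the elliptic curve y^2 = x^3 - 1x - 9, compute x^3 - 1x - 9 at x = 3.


Compute x^3 - 1x - 9 at x = 3:
x^3 = 3^3 = 27
(-1)*x = (-1)*3 = -3
Sum: 27 - 3 - 9 = 15

15


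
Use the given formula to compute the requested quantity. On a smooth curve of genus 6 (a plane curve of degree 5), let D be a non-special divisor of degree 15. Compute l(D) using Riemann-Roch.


First, compute the genus of a smooth plane curve of degree 5:
g = (d-1)(d-2)/2 = (5-1)(5-2)/2 = 6
For a non-special divisor D (i.e., h^1(D) = 0), Riemann-Roch gives:
l(D) = deg(D) - g + 1
Since deg(D) = 15 >= 2g - 1 = 11, D is non-special.
l(D) = 15 - 6 + 1 = 10

10


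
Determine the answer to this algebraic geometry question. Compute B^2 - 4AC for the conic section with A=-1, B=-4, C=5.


The discriminant of a conic Ax^2 + Bxy + Cy^2 + ... = 0 is B^2 - 4AC.
B^2 = (-4)^2 = 16
4AC = 4*(-1)*5 = -20
Discriminant = 16 + 20 = 36

36


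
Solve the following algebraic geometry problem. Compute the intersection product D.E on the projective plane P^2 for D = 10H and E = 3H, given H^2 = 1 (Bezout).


Using bilinearity of the intersection pairing on the projective plane P^2:
(aH).(bH) = ab * (H.H)
We have H^2 = 1 (Bezout).
D.E = (10H).(3H) = 10*3*1
= 30*1
= 30

30


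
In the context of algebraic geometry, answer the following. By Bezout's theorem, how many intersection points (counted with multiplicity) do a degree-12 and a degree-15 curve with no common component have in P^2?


Bezout's theorem states the intersection count equals the product of degrees.
Intersection count = 12 * 15 = 180

180


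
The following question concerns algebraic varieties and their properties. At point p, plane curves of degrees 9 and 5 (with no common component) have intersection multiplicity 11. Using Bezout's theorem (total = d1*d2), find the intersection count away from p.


By Bezout's theorem, the total intersection number is d1 * d2.
Total = 9 * 5 = 45
Intersection multiplicity at p = 11
Remaining intersections = 45 - 11 = 34

34


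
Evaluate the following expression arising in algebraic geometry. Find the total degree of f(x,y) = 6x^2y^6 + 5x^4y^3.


Examine each term for its total degree (sum of exponents).
  Term '6x^2y^6' has total degree 2+6 = 8.
  Term '5x^4y^3' has total degree 4+3 = 7.
The maximum total degree among all terms is 8.

8


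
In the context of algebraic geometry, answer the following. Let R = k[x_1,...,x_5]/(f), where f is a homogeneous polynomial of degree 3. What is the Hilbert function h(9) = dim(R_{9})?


For R = k[x_1,...,x_n]/(f) with f homogeneous of degree e:
The Hilbert series is (1 - t^e)/(1 - t)^n.
So h(d) = C(d+n-1, n-1) - C(d-e+n-1, n-1) for d >= e.
With n=5, e=3, d=9:
C(9+5-1, 5-1) = C(13, 4) = 715
C(9-3+5-1, 5-1) = C(10, 4) = 210
h(9) = 715 - 210 = 505

505


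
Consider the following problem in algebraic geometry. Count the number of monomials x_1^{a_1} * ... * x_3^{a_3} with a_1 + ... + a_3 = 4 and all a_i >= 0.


The number of degree-4 monomials in 3 variables is C(d+n-1, n-1).
= C(4+3-1, 3-1) = C(6, 2)
= 15

15


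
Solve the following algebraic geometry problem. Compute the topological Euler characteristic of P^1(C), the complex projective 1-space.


The complex projective space P^1 has one cell in each even real dimension 0, 2, ..., 2.
The cohomology groups are H^{2k}(P^1) = Z for k = 0,...,1, and 0 otherwise.
Euler characteristic = sum of Betti numbers = 1 per even-dimensional cohomology group.
chi(P^1) = 1 + 1 = 2

2


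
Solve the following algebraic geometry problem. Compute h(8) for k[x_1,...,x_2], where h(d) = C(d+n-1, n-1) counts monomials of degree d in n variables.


The Hilbert function for the polynomial ring in 2 variables is:
h(d) = C(d+n-1, n-1)
h(8) = C(8+2-1, 2-1) = C(9, 1)
= 9! / (1! * 8!)
= 9

9


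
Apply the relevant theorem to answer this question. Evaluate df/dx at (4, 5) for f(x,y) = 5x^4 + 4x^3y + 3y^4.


df/dx = 4*5*x^3 + 3*4*x^2*y
At (4,5): 4*5*4^3 + 3*4*4^2*5
= 1280 + 960
= 2240

2240


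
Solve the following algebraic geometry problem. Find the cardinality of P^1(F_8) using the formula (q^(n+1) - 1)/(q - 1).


P^1(F_8) has (q^(n+1) - 1)/(q - 1) points.
= 8^1 + 8^0
= 8 + 1
= 9

9


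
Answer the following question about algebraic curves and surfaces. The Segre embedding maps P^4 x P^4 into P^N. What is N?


The Segre embedding maps P^m x P^n into P^N via
all products of coordinates from each factor.
N = (m+1)(n+1) - 1
N = (4+1)(4+1) - 1
N = 5*5 - 1
N = 25 - 1 = 24

24


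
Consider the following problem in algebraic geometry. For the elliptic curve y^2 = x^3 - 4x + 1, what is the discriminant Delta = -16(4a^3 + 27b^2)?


Compute each component:
4a^3 = 4*(-4)^3 = 4*(-64) = -256
27b^2 = 27*1^2 = 27*1 = 27
4a^3 + 27b^2 = -256 + 27 = -229
Delta = -16*(-229) = 3664

3664


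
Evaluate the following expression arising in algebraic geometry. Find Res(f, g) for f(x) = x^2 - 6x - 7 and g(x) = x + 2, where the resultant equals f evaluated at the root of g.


For Res(f, x - c), we evaluate f at x = c.
f(-2) = (-2)^2 - 6*(-2) - 7
= 4 + 12 - 7
= 16 - 7 = 9
Res(f, g) = 9

9


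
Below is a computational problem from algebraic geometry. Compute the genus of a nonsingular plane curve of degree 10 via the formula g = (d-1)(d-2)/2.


Using the genus formula for smooth plane curves:
g = (d-1)(d-2)/2
g = (10-1)(10-2)/2
g = 9*8/2
g = 72/2 = 36

36


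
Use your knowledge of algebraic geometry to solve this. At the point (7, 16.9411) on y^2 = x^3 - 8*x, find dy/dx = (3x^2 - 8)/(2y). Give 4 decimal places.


Using implicit differentiation of y^2 = x^3 - 8*x:
2y * dy/dx = 3x^2 - 8
dy/dx = (3x^2 - 8)/(2y)
Numerator: 3*7^2 - 8 = 139
Denominator: 2*16.9411 = 33.8822
dy/dx = 139/33.8822 = 4.1024

4.1024


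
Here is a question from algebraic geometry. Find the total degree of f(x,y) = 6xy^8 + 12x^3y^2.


Examine each term for its total degree (sum of exponents).
  Term '6xy^8' has total degree 1+8 = 9.
  Term '12x^3y^2' has total degree 3+2 = 5.
The maximum total degree among all terms is 9.

9


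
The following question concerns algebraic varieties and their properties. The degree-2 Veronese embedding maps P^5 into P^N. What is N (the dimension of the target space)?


The Veronese embedding v_d: P^n -> P^N maps each point to all
degree-d monomials in n+1 homogeneous coordinates.
N = C(n+d, d) - 1
N = C(5+2, 2) - 1
N = C(7, 2) - 1
C(7, 2) = 21
N = 21 - 1 = 20

20


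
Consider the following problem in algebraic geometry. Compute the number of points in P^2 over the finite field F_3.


P^2(F_3) has (q^(n+1) - 1)/(q - 1) points.
= 3^2 + 3^1 + 3^0
= 9 + 3 + 1
= 13

13


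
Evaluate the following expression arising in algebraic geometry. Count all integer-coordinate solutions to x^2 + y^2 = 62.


Systematically check integer values of x where x^2 <= 62.
For each valid x, check if 62 - x^2 is a perfect square.
Total integer solutions found: 0

0


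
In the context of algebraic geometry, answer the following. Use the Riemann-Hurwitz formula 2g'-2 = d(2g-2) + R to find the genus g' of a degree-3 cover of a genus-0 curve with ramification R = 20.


Riemann-Hurwitz formula: 2g' - 2 = d(2g - 2) + R
Given: d = 3, g = 0, R = 20
2g' - 2 = 3*(2*0 - 2) + 20
2g' - 2 = 3*(-2) + 20
2g' - 2 = -6 + 20 = 14
2g' = 16
g' = 8

8


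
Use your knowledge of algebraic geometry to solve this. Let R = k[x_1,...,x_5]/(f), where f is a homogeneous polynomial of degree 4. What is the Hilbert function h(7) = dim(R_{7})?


For R = k[x_1,...,x_n]/(f) with f homogeneous of degree e:
The Hilbert series is (1 - t^e)/(1 - t)^n.
So h(d) = C(d+n-1, n-1) - C(d-e+n-1, n-1) for d >= e.
With n=5, e=4, d=7:
C(7+5-1, 5-1) = C(11, 4) = 330
C(7-4+5-1, 5-1) = C(7, 4) = 35
h(7) = 330 - 35 = 295

295


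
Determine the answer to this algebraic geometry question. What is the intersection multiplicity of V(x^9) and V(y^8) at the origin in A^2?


The intersection multiplicity of V(x^a) and V(y^b) at the origin is:
I(O; V(x^9), V(y^8)) = dim_k(k[x,y]/(x^9, y^8))
A basis for k[x,y]/(x^9, y^8) is the set of monomials x^i * y^j
where 0 <= i < 9 and 0 <= j < 8.
The number of such monomials is 9 * 8 = 72

72


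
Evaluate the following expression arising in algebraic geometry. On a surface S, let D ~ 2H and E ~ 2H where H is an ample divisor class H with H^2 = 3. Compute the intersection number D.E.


Using bilinearity of the intersection pairing on a surface S:
(aH).(bH) = ab * (H.H)
We have H^2 = 3.
D.E = (2H).(2H) = 2*2*3
= 4*3
= 12

12


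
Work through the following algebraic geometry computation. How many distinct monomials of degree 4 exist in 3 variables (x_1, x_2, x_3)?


The number of degree-4 monomials in 3 variables is C(d+n-1, n-1).
= C(4+3-1, 3-1) = C(6, 2)
= 15

15


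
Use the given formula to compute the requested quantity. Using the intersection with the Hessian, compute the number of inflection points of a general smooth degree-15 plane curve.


For a general smooth plane curve C of degree d, the inflection points are
the intersection of C with its Hessian curve, which has degree 3(d-2).
By Bezout, the total intersection number is d * 3(d-2) = 15 * 39 = 585.
For a general curve every flex is ordinary, so each contributes
multiplicity 1 to C·Hess(C), and the number of distinct inflection
points is 3d(d-2).
Inflection points = 3*15*(15-2) = 3*15*13 = 585

585


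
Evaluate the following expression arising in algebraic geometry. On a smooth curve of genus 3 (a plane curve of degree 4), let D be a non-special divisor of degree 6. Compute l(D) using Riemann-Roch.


First, compute the genus of a smooth plane curve of degree 4:
g = (d-1)(d-2)/2 = (4-1)(4-2)/2 = 3
For a non-special divisor D (i.e., h^1(D) = 0), Riemann-Roch gives:
l(D) = deg(D) - g + 1
Since deg(D) = 6 >= 2g - 1 = 5, D is non-special.
l(D) = 6 - 3 + 1 = 4

4


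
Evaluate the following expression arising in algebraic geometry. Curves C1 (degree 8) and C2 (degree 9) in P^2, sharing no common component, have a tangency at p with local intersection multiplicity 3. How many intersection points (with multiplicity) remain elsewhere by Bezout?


By Bezout's theorem, the total intersection number is d1 * d2.
Total = 8 * 9 = 72
Intersection multiplicity at p = 3
Remaining intersections = 72 - 3 = 69

69


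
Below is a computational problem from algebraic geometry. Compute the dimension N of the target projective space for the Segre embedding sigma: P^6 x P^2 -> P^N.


The Segre embedding maps P^m x P^n into P^N via
all products of coordinates from each factor.
N = (m+1)(n+1) - 1
N = (6+1)(2+1) - 1
N = 7*3 - 1
N = 21 - 1 = 20

20


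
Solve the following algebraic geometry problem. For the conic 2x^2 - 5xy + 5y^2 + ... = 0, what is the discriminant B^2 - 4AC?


The discriminant of a conic Ax^2 + Bxy + Cy^2 + ... = 0 is B^2 - 4AC.
B^2 = (-5)^2 = 25
4AC = 4*2*5 = 40
Discriminant = 25 - 40 = -15

-15


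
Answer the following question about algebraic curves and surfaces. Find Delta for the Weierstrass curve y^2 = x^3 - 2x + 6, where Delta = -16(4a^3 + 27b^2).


Compute each component:
4a^3 = 4*(-2)^3 = 4*(-8) = -32
27b^2 = 27*6^2 = 27*36 = 972
4a^3 + 27b^2 = -32 + 972 = 940
Delta = -16*940 = -15040

-15040


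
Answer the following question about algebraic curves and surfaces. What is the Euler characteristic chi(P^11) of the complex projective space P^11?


The complex projective space P^11 has one cell in each even real dimension 0, 2, ..., 22.
The cohomology groups are H^{2k}(P^11) = Z for k = 0,...,11, and 0 otherwise.
Euler characteristic = sum of Betti numbers = 1 per even-dimensional cohomology group.
chi(P^11) = 11 + 1 = 12

12


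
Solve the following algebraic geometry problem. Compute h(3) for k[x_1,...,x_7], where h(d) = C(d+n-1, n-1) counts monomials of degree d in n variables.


The Hilbert function for the polynomial ring in 7 variables is:
h(d) = C(d+n-1, n-1)
h(3) = C(3+7-1, 7-1) = C(9, 6)
= 9! / (6! * 3!)
= 84

84


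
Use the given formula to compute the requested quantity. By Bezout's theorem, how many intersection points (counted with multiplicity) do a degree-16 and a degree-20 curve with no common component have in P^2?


Bezout's theorem states the intersection count equals the product of degrees.
Intersection count = 16 * 20 = 320

320


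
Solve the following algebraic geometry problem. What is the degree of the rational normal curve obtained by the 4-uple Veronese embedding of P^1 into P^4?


The rational normal curve in P^4 is the image of P^1 under the 4-uple Veronese.
A general hyperplane in P^4 pulls back to a degree-4 form on P^1, which has 4 zeros,
so the curve meets a general hyperplane in 4 points. Degree = 4.

4


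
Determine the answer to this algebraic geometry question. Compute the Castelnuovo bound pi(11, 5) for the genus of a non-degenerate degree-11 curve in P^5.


Castelnuovo's bound: write d - 1 = m(r-1) + epsilon with 0 <= epsilon < r-1.
d - 1 = 11 - 1 = 10
r - 1 = 5 - 1 = 4
10 = 2*4 + 2, so m = 2, epsilon = 2
pi(d, r) = m(m-1)(r-1)/2 + m*epsilon
= 2*1*4/2 + 2*2
= 8/2 + 4
= 4 + 4 = 8

8


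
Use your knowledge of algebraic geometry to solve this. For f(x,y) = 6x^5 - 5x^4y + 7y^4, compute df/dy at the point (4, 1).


df/dy = (-5)*x^4 + 4*7*y^3
At (4,1): (-5)*4^4 + 4*7*1^3
= -1280 + 28
= -1252

-1252


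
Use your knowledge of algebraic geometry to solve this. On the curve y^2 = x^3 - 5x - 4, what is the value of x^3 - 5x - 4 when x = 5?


Compute x^3 - 5x - 4 at x = 5:
x^3 = 5^3 = 125
(-5)*x = (-5)*5 = -25
Sum: 125 - 25 - 4 = 96

96


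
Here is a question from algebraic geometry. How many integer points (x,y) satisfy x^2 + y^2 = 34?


Systematically check integer values of x where x^2 <= 34.
For each valid x, check if 34 - x^2 is a perfect square.
x=3: 34 - 9 = 25, sqrt = 5 (valid)
x=5: 34 - 25 = 9, sqrt = 3 (valid)
Total integer solutions found: 8

8


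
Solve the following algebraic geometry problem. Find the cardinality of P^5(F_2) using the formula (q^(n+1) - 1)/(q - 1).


P^5(F_2) has (q^(n+1) - 1)/(q - 1) points.
= 2^5 + 2^4 + 2^3 + 2^2 + 2^1 + 2^0
= 32 + 16 + 8 + 4 + 2 + 1
= 63

63


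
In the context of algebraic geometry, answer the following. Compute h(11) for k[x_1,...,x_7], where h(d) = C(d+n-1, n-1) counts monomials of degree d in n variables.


The Hilbert function for the polynomial ring in 7 variables is:
h(d) = C(d+n-1, n-1)
h(11) = C(11+7-1, 7-1) = C(17, 6)
= 17! / (6! * 11!)
= 12376

12376


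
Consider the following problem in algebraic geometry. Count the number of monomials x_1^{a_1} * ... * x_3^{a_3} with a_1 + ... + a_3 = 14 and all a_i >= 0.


The number of degree-14 monomials in 3 variables is C(d+n-1, n-1).
= C(14+3-1, 3-1) = C(16, 2)
= 120

120


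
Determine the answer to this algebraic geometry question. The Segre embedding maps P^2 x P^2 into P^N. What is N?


The Segre embedding maps P^m x P^n into P^N via
all products of coordinates from each factor.
N = (m+1)(n+1) - 1
N = (2+1)(2+1) - 1
N = 3*3 - 1
N = 9 - 1 = 8

8


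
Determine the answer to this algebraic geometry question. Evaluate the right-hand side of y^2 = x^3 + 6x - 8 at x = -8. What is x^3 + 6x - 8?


Compute x^3 + 6x - 8 at x = -8:
x^3 = (-8)^3 = -512
6*x = 6*(-8) = -48
Sum: -512 - 48 - 8 = -568

-568


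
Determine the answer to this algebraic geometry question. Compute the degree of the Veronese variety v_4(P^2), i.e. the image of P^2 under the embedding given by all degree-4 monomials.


The Veronese variety v_4(P^2) has degree d^r.
d^r = 4^2 = 16

16


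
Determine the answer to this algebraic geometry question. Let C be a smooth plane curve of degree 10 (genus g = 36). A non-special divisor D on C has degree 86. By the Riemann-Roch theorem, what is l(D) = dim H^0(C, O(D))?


First, compute the genus of a smooth plane curve of degree 10:
g = (d-1)(d-2)/2 = (10-1)(10-2)/2 = 36
For a non-special divisor D (i.e., h^1(D) = 0), Riemann-Roch gives:
l(D) = deg(D) - g + 1
Since deg(D) = 86 >= 2g - 1 = 71, D is non-special.
l(D) = 86 - 36 + 1 = 51

51


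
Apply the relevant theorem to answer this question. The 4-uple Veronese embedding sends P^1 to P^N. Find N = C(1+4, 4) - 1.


The Veronese embedding v_d: P^n -> P^N maps each point to all
degree-d monomials in n+1 homogeneous coordinates.
N = C(n+d, d) - 1
N = C(1+4, 4) - 1
N = C(5, 4) - 1
C(5, 4) = 5
N = 5 - 1 = 4

4


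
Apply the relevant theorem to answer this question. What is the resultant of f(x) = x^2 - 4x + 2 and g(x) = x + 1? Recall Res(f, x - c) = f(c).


For Res(f, x - c), we evaluate f at x = c.
f(-1) = (-1)^2 - 4*(-1) + 2
= 1 + 4 + 2
= 5 + 2 = 7
Res(f, g) = 7

7


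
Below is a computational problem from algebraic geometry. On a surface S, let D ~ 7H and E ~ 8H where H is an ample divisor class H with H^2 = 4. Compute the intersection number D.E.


Using bilinearity of the intersection pairing on a surface S:
(aH).(bH) = ab * (H.H)
We have H^2 = 4.
D.E = (7H).(8H) = 7*8*4
= 56*4
= 224

224


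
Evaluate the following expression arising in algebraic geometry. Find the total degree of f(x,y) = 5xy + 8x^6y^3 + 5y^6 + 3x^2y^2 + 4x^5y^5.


Examine each term for its total degree (sum of exponents).
  Term '5xy' has total degree 1+1 = 2.
  Term '8x^6y^3' has total degree 6+3 = 9.
  Term '5y^6' has total degree 0+6 = 6.
  Term '3x^2y^2' has total degree 2+2 = 4.
  Term '4x^5y^5' has total degree 5+5 = 10.
The maximum total degree among all terms is 10.

10


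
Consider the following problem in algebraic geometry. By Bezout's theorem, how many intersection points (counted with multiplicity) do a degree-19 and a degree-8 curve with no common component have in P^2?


Bezout's theorem states the intersection count equals the product of degrees.
Intersection count = 19 * 8 = 152

152


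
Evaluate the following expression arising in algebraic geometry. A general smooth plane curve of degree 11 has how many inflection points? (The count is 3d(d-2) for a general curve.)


For a general smooth plane curve C of degree d, the inflection points are
the intersection of C with its Hessian curve, which has degree 3(d-2).
By Bezout, the total intersection number is d * 3(d-2) = 11 * 27 = 297.
For a general curve every flex is ordinary, so each contributes
multiplicity 1 to C·Hess(C), and the number of distinct inflection
points is 3d(d-2).
Inflection points = 3*11*(11-2) = 3*11*9 = 297

297


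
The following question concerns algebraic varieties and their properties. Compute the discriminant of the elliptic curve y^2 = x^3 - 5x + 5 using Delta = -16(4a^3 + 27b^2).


Compute each component:
4a^3 = 4*(-5)^3 = 4*(-125) = -500
27b^2 = 27*5^2 = 27*25 = 675
4a^3 + 27b^2 = -500 + 675 = 175
Delta = -16*175 = -2800

-2800


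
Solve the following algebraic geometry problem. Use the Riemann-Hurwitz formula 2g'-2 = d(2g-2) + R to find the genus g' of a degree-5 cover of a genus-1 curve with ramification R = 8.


Riemann-Hurwitz formula: 2g' - 2 = d(2g - 2) + R
Given: d = 5, g = 1, R = 8
2g' - 2 = 5*(2*1 - 2) + 8
2g' - 2 = 5*0 + 8
2g' - 2 = 0 + 8 = 8
2g' = 10
g' = 5

5


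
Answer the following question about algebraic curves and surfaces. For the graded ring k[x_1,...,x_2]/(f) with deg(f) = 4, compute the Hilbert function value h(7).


For R = k[x_1,...,x_n]/(f) with f homogeneous of degree e:
The Hilbert series is (1 - t^e)/(1 - t)^n.
So h(d) = C(d+n-1, n-1) - C(d-e+n-1, n-1) for d >= e.
With n=2, e=4, d=7:
C(7+2-1, 2-1) = C(8, 1) = 8
C(7-4+2-1, 2-1) = C(4, 1) = 4
h(7) = 8 - 4 = 4

4


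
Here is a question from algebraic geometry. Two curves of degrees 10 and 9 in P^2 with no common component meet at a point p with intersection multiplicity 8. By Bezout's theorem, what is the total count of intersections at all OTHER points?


By Bezout's theorem, the total intersection number is d1 * d2.
Total = 10 * 9 = 90
Intersection multiplicity at p = 8
Remaining intersections = 90 - 8 = 82

82


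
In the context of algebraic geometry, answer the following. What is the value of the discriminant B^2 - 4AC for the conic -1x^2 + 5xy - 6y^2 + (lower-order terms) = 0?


The discriminant of a conic Ax^2 + Bxy + Cy^2 + ... = 0 is B^2 - 4AC.
B^2 = 5^2 = 25
4AC = 4*(-1)*(-6) = 24
Discriminant = 25 - 24 = 1

1


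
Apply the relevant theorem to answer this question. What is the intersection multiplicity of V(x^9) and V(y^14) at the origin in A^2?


The intersection multiplicity of V(x^a) and V(y^b) at the origin is:
I(O; V(x^9), V(y^14)) = dim_k(k[x,y]/(x^9, y^14))
A basis for k[x,y]/(x^9, y^14) is the set of monomials x^i * y^j
where 0 <= i < 9 and 0 <= j < 14.
The number of such monomials is 9 * 14 = 126

126


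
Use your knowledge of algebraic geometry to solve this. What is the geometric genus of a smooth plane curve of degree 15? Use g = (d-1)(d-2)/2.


Using the genus formula for smooth plane curves:
g = (d-1)(d-2)/2
g = (15-1)(15-2)/2
g = 14*13/2
g = 182/2 = 91

91


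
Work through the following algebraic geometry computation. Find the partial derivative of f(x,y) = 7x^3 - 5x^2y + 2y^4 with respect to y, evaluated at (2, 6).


df/dy = (-5)*x^2 + 4*2*y^3
At (2,6): (-5)*2^2 + 4*2*6^3
= -20 + 1728
= 1708

1708


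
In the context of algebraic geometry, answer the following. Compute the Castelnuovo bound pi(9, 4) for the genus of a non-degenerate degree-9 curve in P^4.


Castelnuovo's bound: write d - 1 = m(r-1) + epsilon with 0 <= epsilon < r-1.
d - 1 = 9 - 1 = 8
r - 1 = 4 - 1 = 3
8 = 2*3 + 2, so m = 2, epsilon = 2
pi(d, r) = m(m-1)(r-1)/2 + m*epsilon
= 2*1*3/2 + 2*2
= 6/2 + 4
= 3 + 4 = 7

7
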